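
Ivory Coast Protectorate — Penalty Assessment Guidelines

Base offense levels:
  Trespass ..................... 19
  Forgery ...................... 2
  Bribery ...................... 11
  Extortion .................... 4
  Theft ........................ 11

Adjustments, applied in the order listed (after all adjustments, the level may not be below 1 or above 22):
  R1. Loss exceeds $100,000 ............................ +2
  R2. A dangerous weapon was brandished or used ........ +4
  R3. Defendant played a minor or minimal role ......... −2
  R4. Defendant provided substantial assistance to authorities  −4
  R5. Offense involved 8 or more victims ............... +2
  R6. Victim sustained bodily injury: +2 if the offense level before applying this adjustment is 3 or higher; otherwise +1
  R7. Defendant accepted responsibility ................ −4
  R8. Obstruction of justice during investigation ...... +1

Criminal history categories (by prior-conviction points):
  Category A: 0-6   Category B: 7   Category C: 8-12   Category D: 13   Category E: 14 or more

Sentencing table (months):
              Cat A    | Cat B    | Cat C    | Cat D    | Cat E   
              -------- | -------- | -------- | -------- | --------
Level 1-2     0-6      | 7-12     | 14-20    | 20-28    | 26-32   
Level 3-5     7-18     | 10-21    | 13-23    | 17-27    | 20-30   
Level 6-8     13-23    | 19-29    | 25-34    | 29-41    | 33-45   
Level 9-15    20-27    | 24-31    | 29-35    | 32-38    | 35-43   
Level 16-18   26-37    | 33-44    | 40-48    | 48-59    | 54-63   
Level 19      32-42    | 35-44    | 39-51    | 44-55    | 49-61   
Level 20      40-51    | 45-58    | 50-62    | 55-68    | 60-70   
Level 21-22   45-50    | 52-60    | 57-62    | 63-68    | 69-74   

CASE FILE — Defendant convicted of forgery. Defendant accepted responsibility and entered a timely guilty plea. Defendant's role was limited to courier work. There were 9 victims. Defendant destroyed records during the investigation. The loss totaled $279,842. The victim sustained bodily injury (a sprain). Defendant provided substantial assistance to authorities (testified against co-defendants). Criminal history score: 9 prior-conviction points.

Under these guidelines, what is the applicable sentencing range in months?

Base offense level for forgery: 2.
R1 applies: 2 + 2 = 4.
R3 applies: 4 − 2 = 2.
R4 applies: 2 − 4 = -2.
R5 applies: -2 + 2 = 0.
R6 applies (level before this adjustment is 0 < 3, so +1): 0 + 1 = 1.
R7 applies: 1 − 4 = -3.
R8 applies: -3 + 1 = -2.
Level -2 is below the minimum of 1; floored at 1.
Final offense level: 1.
Criminal history: 9 prior points → Category C (8-12).
Level 1 falls in the 1-2 band.
Grid: Level 1-2 × Category C = 14-20 months.

14-20 months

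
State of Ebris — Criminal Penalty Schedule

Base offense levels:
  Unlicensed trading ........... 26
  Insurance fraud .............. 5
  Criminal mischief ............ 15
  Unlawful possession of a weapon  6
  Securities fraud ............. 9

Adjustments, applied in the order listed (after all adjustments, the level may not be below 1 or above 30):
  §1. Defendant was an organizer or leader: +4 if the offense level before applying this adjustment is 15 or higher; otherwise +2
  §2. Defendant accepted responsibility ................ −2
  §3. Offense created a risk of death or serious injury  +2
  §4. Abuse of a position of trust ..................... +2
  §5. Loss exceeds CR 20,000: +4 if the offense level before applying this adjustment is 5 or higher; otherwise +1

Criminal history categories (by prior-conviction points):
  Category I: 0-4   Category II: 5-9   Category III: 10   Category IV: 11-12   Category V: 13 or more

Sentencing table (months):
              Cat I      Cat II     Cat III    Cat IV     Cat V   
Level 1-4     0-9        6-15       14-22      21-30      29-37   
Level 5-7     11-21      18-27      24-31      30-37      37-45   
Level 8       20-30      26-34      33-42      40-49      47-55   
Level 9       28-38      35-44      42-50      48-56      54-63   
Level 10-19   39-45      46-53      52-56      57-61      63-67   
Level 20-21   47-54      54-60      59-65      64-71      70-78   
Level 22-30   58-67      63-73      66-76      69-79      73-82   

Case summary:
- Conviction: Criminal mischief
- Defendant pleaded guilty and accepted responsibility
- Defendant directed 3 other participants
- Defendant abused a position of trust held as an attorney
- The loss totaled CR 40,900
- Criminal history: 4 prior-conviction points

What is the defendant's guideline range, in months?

58-67 months

Base offense level for criminal mischief: 15.
§1 applies (level before this adjustment is 15 ≥ 15, so +4): 15 + 4 = 19.
§2 applies: 19 − 2 = 17.
§3 does not apply.
§4 applies: 17 + 2 = 19.
§5 applies (level before this adjustment is 19 ≥ 5, so +4): 19 + 4 = 23.
Final offense level: 23.
Criminal history: 4 prior points → Category I (0-4).
Level 23 falls in the 22-30 band.
Grid: Level 22-30 × Category I = 58-67 months.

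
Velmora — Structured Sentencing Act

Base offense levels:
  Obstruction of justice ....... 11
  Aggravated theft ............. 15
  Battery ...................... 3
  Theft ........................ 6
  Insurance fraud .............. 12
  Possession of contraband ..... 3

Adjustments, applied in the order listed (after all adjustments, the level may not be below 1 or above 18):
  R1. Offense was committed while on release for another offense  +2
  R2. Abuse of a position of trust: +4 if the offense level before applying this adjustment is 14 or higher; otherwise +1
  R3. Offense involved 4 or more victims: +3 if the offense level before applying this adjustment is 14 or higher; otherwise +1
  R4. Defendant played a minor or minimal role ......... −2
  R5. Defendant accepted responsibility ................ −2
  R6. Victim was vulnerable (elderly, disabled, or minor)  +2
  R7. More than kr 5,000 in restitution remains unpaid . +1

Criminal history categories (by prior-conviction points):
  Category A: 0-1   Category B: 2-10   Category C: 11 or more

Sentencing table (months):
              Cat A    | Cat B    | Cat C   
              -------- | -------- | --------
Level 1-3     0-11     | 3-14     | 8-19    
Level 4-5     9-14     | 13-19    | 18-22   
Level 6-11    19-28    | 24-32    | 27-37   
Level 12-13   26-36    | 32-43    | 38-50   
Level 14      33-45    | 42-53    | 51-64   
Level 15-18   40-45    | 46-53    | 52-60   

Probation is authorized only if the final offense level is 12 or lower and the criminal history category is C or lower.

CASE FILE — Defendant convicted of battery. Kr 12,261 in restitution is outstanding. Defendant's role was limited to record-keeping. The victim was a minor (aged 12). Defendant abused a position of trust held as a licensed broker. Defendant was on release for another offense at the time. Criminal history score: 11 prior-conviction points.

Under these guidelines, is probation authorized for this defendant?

Base offense level for battery: 3.
R1 applies: 3 + 2 = 5.
R2 applies (level before this adjustment is 5 < 14, so +1): 5 + 1 = 6.
R4 applies: 6 − 2 = 4.
R6 applies: 4 + 2 = 6.
R7 applies: 6 + 1 = 7.
Final offense level: 7.
Criminal history: 11 prior points → Category C (11+).
Level 7 falls in the 6-11 band.
Grid: Level 6-11 × Category C = 27-37 months.
Probation check: level 7 ≤ 12 and category C ≤ C → eligible.

Yes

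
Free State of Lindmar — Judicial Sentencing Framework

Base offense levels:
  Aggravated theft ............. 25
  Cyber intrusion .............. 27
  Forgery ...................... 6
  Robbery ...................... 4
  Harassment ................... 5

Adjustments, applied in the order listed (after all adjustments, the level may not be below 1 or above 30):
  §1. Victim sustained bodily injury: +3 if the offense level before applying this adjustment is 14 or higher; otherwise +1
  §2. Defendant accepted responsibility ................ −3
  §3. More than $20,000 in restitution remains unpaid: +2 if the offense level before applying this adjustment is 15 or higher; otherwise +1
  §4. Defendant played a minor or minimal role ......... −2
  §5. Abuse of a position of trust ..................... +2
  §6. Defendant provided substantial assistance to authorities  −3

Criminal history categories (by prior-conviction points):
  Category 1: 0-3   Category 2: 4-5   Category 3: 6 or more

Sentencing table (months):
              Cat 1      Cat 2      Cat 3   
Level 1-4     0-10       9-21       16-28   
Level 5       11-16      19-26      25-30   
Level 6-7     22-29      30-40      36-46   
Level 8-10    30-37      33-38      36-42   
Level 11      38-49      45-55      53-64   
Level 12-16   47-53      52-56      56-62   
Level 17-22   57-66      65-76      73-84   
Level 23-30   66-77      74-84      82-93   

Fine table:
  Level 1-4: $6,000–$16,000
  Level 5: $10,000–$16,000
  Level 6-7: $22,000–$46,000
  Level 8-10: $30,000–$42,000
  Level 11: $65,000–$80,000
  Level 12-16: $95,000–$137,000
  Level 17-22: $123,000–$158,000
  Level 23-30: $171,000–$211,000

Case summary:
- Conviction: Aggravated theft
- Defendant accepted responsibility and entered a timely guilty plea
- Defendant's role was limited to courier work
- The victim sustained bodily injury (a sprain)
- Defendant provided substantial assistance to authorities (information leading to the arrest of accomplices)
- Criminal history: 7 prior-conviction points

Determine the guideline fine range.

$123,000–$158,000

Base offense level for aggravated theft: 25.
§1 applies (level before this adjustment is 25 ≥ 14, so +3): 25 + 3 = 28.
§2 applies: 28 − 3 = 25.
§4 applies: 25 − 2 = 23.
§6 applies: 23 − 3 = 20.
Final offense level: 20.
Level 20 falls in the 17-22 band.
Fine table: Level 17-22 → $123,000–$158,000.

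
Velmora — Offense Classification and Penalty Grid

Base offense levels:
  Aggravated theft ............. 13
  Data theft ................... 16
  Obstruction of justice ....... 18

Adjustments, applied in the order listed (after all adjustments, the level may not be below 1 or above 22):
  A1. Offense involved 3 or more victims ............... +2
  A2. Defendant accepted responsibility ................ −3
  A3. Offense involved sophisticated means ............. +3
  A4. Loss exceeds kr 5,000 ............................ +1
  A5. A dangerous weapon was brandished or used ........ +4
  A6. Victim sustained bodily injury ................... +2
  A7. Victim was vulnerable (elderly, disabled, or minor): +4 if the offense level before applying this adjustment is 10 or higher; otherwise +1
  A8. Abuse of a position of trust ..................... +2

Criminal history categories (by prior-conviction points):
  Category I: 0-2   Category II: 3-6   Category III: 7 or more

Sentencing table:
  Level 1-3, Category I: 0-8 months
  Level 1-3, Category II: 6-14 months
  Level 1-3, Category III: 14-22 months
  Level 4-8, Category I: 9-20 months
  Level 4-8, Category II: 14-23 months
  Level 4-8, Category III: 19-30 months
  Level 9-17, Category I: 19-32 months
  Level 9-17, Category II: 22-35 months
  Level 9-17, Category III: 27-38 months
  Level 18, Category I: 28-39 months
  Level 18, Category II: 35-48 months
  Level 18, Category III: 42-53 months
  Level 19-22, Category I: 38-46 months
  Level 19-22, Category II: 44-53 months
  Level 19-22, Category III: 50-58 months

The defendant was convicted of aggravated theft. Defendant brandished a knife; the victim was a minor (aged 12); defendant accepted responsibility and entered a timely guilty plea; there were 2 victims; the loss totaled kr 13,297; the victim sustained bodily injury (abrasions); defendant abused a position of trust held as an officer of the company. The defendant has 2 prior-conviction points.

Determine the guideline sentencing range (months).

38-46 months

Base offense level for aggravated theft: 13.
A2 applies: 13 − 3 = 10.
A4 applies: 10 + 1 = 11.
A5 applies: 11 + 4 = 15.
A6 applies: 15 + 2 = 17.
A7 applies (level before this adjustment is 17 ≥ 10, so +4): 17 + 4 = 21.
A8 applies: 21 + 2 = 23.
Level 23 exceeds the maximum of 22; capped at 22.
Final offense level: 22.
Criminal history: 2 prior points → Category I (0-2).
Level 22 falls in the 19-22 band.
Grid: Level 19-22 × Category I = 38-46 months.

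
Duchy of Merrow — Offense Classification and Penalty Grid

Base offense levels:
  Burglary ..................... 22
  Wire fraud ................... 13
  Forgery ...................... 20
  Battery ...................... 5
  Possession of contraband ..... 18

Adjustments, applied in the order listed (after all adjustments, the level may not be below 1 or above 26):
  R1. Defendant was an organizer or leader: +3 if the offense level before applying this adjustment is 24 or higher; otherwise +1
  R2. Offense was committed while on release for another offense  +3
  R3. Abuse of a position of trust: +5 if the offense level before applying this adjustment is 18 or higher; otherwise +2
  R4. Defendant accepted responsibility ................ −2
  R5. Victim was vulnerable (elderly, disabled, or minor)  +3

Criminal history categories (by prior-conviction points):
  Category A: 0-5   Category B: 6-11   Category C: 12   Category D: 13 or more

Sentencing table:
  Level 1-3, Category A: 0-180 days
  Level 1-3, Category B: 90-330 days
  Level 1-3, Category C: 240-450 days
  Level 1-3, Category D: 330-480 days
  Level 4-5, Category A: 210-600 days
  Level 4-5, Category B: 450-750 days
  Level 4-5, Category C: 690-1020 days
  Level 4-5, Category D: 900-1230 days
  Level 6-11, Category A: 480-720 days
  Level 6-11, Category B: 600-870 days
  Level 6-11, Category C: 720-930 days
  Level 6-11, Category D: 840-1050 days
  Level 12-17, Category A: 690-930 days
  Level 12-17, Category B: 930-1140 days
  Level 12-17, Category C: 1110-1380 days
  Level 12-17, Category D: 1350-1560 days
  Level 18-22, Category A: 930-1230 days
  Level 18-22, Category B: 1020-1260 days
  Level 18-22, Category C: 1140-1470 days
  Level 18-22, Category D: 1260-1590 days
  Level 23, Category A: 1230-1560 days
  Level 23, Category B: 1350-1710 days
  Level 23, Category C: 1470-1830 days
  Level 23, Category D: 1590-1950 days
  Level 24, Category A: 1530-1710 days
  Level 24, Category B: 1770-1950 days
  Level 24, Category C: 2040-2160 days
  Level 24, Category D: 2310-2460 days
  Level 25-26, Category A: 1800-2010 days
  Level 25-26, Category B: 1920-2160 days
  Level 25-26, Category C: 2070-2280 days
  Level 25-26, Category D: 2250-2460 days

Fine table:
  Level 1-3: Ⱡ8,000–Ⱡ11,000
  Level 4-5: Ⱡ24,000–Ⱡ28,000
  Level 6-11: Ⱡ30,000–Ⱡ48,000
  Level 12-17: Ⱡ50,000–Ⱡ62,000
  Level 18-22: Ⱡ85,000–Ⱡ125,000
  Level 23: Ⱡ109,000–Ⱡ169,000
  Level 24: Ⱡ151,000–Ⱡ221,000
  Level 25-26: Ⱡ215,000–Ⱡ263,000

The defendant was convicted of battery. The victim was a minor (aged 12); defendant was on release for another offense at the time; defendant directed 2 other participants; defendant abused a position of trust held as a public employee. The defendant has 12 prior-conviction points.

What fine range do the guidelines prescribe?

Base offense level for battery: 5.
R1 applies (level before this adjustment is 5 < 24, so +1): 5 + 1 = 6.
R2 applies: 6 + 3 = 9.
R3 applies (level before this adjustment is 9 < 18, so +2): 9 + 2 = 11.
R5 applies: 11 + 3 = 14.
Final offense level: 14.
Level 14 falls in the 12-17 band.
Fine table: Level 12-17 → Ⱡ50,000–Ⱡ62,000.

Ⱡ50,000–Ⱡ62,000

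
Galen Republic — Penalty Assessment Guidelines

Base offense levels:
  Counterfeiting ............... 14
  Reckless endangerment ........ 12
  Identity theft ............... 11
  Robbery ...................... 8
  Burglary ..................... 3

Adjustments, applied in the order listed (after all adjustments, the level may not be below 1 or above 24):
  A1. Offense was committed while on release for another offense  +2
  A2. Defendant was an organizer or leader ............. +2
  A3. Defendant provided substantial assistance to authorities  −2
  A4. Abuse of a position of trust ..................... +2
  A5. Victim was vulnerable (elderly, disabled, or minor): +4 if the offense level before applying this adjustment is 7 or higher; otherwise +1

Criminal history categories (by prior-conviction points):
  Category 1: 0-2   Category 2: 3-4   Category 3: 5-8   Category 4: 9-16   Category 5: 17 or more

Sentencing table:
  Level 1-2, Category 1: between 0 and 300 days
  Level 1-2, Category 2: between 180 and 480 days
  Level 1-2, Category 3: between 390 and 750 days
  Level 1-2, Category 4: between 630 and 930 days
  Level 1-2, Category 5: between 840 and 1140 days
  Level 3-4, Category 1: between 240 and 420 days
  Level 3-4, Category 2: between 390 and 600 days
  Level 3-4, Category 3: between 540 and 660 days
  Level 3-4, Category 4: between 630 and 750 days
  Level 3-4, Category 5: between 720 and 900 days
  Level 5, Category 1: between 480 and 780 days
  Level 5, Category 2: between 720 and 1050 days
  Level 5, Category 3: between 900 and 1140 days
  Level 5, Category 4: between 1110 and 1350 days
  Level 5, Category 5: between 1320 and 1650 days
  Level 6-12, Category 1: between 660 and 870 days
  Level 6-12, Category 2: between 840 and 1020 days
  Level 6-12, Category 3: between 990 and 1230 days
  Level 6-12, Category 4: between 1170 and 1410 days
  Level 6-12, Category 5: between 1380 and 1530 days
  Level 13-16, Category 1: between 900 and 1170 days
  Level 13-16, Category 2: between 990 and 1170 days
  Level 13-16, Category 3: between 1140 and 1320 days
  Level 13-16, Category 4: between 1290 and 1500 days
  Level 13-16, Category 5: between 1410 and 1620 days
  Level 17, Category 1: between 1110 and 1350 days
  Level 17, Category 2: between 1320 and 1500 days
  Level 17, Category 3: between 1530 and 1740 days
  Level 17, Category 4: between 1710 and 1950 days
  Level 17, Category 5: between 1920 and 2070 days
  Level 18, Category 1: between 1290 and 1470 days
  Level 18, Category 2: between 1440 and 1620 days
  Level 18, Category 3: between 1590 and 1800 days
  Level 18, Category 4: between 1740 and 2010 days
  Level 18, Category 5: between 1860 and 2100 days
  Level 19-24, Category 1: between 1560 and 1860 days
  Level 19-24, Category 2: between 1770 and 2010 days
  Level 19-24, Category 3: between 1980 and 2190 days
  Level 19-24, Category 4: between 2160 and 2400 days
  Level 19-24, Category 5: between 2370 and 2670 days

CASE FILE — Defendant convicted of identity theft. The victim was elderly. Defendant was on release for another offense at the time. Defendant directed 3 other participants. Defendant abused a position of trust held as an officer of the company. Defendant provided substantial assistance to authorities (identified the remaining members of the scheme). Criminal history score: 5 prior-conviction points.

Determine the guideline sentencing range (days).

1980-2190 days

Base offense level for identity theft: 11.
A1 applies: 11 + 2 = 13.
A2 applies: 13 + 2 = 15.
A3 applies: 15 − 2 = 13.
A4 applies: 13 + 2 = 15.
A5 applies (level before this adjustment is 15 ≥ 7, so +4): 15 + 4 = 19.
Final offense level: 19.
Criminal history: 5 prior points → Category 3 (5-8).
Level 19 falls in the 19-24 band.
Grid: Level 19-24 × Category 3 = 1980-2190 days.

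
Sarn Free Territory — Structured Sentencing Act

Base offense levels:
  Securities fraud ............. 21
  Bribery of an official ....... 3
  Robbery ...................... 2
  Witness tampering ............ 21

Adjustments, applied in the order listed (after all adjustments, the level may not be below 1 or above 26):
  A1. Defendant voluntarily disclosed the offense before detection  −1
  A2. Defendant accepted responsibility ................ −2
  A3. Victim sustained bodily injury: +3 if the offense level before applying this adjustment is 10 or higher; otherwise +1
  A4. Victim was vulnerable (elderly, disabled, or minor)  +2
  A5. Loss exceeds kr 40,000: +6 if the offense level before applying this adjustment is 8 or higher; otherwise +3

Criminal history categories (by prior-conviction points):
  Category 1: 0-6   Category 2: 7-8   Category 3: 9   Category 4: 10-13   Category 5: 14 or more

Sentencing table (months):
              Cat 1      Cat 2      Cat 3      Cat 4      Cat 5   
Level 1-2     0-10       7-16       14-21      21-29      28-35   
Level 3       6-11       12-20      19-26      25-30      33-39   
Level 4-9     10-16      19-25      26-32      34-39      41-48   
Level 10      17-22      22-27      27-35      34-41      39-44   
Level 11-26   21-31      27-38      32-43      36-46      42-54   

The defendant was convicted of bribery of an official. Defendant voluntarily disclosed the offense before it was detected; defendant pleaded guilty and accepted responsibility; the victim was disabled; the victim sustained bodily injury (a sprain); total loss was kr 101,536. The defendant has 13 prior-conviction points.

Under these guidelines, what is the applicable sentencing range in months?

34-39 months

Base offense level for bribery of an official: 3.
A1 applies: 3 − 1 = 2.
A2 applies: 2 − 2 = 0.
A3 applies (level before this adjustment is 0 < 10, so +1): 0 + 1 = 1.
A4 applies: 1 + 2 = 3.
A5 applies (level before this adjustment is 3 < 8, so +3): 3 + 3 = 6.
Final offense level: 6.
Criminal history: 13 prior points → Category 4 (10-13).
Level 6 falls in the 4-9 band.
Grid: Level 4-9 × Category 4 = 34-39 months.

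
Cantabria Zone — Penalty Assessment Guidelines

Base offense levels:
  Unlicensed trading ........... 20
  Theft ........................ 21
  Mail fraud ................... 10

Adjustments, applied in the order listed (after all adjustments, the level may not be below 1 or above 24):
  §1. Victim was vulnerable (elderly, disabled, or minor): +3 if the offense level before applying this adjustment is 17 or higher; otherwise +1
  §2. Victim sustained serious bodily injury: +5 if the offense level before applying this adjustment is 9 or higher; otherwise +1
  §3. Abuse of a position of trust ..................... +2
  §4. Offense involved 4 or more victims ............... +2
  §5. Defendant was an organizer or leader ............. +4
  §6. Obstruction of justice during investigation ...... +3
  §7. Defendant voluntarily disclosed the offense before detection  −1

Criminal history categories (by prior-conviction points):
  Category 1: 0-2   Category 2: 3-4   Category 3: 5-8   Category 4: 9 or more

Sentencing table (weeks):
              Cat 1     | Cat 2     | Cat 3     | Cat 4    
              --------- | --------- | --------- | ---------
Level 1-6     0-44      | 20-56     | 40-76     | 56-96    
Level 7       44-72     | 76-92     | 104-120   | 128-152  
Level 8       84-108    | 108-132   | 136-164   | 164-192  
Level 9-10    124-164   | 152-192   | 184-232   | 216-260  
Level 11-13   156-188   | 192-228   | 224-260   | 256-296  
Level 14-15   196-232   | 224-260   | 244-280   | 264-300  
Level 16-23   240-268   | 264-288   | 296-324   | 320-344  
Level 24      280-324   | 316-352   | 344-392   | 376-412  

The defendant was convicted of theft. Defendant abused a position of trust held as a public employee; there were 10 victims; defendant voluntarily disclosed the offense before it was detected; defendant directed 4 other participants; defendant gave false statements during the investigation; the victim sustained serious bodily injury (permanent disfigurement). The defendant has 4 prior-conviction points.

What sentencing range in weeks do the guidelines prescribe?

Base offense level for theft: 21.
§1 does not apply.
§2 applies (level before this adjustment is 21 ≥ 9, so +5): 21 + 5 = 26.
§3 applies: 26 + 2 = 28.
§4 applies: 28 + 2 = 30.
§5 applies: 30 + 4 = 34.
§6 applies: 34 + 3 = 37.
§7 applies: 37 − 1 = 36.
Level 36 exceeds the maximum of 24; capped at 24.
Final offense level: 24.
Criminal history: 4 prior points → Category 2 (3-4).
Level 24 falls in the 24 band.
Grid: Level 24 × Category 2 = 316-352 weeks.

316-352 weeks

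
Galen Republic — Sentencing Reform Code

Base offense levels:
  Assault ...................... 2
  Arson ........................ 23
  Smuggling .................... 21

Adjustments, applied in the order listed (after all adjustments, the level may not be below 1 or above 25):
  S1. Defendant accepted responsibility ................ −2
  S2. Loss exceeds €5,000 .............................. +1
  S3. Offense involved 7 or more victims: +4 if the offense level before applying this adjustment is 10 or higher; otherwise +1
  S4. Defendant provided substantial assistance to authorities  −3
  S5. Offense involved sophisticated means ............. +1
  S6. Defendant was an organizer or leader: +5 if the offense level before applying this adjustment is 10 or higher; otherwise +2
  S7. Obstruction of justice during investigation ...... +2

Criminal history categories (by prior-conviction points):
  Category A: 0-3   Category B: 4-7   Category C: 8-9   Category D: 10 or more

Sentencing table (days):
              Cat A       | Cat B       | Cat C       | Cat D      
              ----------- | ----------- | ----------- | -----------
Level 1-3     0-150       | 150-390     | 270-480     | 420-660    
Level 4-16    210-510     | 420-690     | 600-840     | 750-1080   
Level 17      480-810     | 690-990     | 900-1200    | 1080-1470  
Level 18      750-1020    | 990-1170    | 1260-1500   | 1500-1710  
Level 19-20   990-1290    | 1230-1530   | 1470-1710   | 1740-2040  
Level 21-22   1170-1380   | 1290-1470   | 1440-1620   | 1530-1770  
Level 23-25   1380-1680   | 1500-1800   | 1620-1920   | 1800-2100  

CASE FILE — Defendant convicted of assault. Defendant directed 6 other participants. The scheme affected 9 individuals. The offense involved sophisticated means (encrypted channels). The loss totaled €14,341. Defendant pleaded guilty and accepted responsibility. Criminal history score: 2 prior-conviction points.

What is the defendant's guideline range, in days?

Base offense level for assault: 2.
S1 applies: 2 − 2 = 0.
S2 applies: 0 + 1 = 1.
S3 applies (level before this adjustment is 1 < 10, so +1): 1 + 1 = 2.
S5 applies: 2 + 1 = 3.
S6 applies (level before this adjustment is 3 < 10, so +2): 3 + 2 = 5.
Final offense level: 5.
Criminal history: 2 prior points → Category A (0-3).
Level 5 falls in the 4-16 band.
Grid: Level 4-16 × Category A = 210-510 days.

210-510 days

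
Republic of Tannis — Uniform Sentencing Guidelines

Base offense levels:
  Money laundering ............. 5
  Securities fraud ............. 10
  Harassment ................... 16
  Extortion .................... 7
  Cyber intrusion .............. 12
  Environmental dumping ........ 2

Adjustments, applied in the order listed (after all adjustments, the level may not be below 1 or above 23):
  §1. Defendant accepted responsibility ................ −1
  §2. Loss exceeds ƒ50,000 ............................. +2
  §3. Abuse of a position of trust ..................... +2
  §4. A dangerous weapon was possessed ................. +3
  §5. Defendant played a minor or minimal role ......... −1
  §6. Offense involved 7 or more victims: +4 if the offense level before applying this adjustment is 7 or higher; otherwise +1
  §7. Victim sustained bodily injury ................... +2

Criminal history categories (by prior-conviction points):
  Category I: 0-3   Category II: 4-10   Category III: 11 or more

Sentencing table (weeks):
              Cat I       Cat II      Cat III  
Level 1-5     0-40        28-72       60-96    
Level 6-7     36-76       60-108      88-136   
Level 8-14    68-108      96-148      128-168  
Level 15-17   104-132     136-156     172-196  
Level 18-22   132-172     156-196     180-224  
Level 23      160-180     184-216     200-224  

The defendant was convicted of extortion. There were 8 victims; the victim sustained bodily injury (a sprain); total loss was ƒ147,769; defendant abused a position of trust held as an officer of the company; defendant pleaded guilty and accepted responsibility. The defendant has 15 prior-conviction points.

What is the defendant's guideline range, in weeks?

Base offense level for extortion: 7.
§1 applies: 7 − 1 = 6.
§2 applies: 6 + 2 = 8.
§3 applies: 8 + 2 = 10.
§5 does not apply.
§6 applies (level before this adjustment is 10 ≥ 7, so +4): 10 + 4 = 14.
§7 applies: 14 + 2 = 16.
Final offense level: 16.
Criminal history: 15 prior points → Category III (11+).
Level 16 falls in the 15-17 band.
Grid: Level 15-17 × Category III = 172-196 weeks.

172-196 weeks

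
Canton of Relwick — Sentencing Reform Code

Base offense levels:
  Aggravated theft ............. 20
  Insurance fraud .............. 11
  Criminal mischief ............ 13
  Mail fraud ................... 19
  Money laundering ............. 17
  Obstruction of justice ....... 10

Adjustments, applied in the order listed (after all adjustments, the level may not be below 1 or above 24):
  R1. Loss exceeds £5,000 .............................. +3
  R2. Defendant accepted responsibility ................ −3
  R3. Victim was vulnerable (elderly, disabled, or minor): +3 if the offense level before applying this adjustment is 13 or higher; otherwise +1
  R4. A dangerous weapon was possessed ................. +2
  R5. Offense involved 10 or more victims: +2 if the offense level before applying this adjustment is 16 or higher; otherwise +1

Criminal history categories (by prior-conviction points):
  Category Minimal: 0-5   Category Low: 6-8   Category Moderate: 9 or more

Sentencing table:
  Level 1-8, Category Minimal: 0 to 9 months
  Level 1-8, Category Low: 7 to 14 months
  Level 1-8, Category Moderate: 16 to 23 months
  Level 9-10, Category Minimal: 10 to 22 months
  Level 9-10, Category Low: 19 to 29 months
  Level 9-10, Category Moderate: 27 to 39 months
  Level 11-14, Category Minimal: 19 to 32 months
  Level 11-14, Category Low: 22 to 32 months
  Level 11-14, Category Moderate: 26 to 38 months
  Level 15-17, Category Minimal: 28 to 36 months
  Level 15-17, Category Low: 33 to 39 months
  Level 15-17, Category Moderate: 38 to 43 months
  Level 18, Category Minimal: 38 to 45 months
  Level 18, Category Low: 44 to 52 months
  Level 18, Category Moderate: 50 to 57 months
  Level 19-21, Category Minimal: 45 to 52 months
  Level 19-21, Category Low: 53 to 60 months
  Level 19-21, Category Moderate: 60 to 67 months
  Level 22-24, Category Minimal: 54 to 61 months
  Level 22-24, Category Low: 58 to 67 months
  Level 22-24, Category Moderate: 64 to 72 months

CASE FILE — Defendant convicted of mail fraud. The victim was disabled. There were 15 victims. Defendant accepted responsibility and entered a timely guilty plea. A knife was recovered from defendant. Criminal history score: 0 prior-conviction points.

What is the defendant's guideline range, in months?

Base offense level for mail fraud: 19.
R1 does not apply.
R2 applies: 19 − 3 = 16.
R3 applies (level before this adjustment is 16 ≥ 13, so +3): 16 + 3 = 19.
R4 applies: 19 + 2 = 21.
R5 applies (level before this adjustment is 21 ≥ 16, so +2): 21 + 2 = 23.
Final offense level: 23.
Criminal history: 0 prior points → Category Minimal (0-5).
Level 23 falls in the 22-24 band.
Grid: Level 22-24 × Category Minimal = 54-61 months.

54-61 months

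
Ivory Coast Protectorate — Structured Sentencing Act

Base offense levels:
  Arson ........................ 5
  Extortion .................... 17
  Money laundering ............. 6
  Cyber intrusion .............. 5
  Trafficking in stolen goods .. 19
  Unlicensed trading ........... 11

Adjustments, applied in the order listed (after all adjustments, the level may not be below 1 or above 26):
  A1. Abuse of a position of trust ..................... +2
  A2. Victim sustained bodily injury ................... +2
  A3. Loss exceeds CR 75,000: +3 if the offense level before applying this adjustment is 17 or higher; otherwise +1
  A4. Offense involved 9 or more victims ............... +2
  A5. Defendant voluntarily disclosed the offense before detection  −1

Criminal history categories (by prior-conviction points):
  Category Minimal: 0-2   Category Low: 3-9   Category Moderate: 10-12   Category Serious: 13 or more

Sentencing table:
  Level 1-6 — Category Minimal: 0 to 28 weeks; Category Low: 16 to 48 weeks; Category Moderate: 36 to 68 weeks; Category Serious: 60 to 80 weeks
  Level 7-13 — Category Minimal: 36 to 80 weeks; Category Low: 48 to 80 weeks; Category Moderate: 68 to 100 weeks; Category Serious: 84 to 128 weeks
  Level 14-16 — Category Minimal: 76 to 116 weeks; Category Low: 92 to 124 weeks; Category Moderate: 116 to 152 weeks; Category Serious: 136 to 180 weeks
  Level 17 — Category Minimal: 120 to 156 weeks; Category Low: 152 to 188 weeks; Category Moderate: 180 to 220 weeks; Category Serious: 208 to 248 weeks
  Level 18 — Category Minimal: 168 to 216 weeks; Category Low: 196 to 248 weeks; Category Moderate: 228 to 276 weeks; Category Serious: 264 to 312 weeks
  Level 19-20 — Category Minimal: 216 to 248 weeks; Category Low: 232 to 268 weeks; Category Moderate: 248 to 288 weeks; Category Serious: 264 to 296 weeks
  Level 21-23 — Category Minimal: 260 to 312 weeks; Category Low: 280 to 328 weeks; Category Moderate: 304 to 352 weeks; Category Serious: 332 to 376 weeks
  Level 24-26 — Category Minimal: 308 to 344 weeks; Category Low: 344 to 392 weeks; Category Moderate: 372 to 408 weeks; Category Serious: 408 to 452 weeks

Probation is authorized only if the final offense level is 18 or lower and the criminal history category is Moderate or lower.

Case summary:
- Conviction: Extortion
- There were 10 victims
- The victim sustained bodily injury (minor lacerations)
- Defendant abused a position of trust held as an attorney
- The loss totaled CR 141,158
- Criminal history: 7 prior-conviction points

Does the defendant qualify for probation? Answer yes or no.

No

Base offense level for extortion: 17.
A1 applies: 17 + 2 = 19.
A2 applies: 19 + 2 = 21.
A3 applies (level before this adjustment is 21 ≥ 17, so +3): 21 + 3 = 24.
A4 applies: 24 + 2 = 26.
A5 does not apply.
Final offense level: 26.
Criminal history: 7 prior points → Category Low (3-9).
Level 26 falls in the 24-26 band.
Grid: Level 24-26 × Category Low = 344-392 weeks.
Probation check: level 26 > 18 and category Low ≤ Moderate → not eligible.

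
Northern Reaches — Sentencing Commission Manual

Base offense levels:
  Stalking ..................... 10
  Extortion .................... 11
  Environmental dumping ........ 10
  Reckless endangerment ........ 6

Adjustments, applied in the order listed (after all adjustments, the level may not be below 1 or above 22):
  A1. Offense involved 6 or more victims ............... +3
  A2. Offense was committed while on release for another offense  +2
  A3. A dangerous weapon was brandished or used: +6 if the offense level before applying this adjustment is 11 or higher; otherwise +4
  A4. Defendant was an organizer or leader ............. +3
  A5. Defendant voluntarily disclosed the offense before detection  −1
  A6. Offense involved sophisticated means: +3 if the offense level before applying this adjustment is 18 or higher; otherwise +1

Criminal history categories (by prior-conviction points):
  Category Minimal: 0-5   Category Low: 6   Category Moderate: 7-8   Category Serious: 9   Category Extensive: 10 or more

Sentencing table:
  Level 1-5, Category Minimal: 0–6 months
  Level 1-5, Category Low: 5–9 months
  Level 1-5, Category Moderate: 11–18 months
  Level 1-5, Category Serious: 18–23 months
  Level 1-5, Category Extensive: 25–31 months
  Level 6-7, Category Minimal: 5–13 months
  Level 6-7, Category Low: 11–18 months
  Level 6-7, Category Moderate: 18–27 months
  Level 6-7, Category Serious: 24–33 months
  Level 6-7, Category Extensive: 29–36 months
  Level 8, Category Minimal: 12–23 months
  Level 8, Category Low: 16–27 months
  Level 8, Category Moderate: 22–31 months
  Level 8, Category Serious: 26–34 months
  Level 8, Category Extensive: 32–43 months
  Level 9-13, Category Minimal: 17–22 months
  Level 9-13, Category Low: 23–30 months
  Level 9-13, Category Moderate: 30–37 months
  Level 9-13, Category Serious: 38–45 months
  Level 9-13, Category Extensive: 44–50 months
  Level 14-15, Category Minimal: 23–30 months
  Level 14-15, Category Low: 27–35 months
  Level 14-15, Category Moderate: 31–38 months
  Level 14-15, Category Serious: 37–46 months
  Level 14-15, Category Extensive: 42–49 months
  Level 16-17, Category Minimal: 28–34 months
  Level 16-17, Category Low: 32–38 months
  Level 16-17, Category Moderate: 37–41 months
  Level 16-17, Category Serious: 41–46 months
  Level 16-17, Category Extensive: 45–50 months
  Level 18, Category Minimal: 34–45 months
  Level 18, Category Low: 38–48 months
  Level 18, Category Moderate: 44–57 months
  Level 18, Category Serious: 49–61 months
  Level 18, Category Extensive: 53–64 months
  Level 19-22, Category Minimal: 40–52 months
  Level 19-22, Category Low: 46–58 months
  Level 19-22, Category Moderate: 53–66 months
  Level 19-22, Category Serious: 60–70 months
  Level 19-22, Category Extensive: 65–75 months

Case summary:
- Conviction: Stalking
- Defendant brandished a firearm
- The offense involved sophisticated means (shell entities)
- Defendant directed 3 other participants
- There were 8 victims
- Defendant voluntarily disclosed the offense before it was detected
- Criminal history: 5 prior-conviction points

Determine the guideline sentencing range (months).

Base offense level for stalking: 10.
A1 applies: 10 + 3 = 13.
A3 applies (level before this adjustment is 13 ≥ 11, so +6): 13 + 6 = 19.
A4 applies: 19 + 3 = 22.
A5 applies: 22 − 1 = 21.
A6 applies (level before this adjustment is 21 ≥ 18, so +3): 21 + 3 = 24.
Level 24 exceeds the maximum of 22; capped at 22.
Final offense level: 22.
Criminal history: 5 prior points → Category Minimal (0-5).
Level 22 falls in the 19-22 band.
Grid: Level 19-22 × Category Minimal = 40-52 months.

40-52 months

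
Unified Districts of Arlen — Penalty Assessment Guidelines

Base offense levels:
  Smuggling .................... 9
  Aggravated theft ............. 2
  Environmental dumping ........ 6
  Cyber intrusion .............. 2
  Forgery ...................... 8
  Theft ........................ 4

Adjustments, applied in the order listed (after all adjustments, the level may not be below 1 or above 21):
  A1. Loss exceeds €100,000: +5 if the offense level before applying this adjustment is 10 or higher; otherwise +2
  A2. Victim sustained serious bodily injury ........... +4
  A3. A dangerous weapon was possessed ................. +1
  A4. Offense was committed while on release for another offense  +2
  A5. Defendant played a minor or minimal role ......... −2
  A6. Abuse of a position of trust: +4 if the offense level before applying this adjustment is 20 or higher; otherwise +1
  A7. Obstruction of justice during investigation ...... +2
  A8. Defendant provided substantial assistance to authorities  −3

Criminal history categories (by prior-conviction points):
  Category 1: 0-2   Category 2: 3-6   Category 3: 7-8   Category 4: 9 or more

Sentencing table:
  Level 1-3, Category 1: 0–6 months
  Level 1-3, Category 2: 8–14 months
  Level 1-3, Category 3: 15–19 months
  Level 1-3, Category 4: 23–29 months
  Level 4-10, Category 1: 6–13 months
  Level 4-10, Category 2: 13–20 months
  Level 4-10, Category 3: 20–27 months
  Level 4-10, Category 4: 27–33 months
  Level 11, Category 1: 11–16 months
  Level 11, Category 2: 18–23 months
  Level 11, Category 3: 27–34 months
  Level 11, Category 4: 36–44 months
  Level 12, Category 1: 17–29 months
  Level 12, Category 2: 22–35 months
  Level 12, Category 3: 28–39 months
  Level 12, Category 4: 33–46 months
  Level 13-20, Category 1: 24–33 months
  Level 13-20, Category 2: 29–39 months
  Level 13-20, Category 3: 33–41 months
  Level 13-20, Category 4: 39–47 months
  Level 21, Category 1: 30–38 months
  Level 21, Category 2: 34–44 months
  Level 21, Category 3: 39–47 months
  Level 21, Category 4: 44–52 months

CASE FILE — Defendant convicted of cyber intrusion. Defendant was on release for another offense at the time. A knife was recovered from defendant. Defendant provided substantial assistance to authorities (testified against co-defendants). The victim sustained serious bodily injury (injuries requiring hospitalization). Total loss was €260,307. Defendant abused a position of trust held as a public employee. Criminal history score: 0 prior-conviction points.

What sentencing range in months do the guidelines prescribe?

6-13 months

Base offense level for cyber intrusion: 2.
A1 applies (level before this adjustment is 2 < 10, so +2): 2 + 2 = 4.
A2 applies: 4 + 4 = 8.
A3 applies: 8 + 1 = 9.
A4 applies: 9 + 2 = 11.
A6 applies (level before this adjustment is 11 < 20, so +1): 11 + 1 = 12.
A7 does not apply.
A8 applies: 12 − 3 = 9.
Final offense level: 9.
Criminal history: 0 prior points → Category 1 (0-2).
Level 9 falls in the 4-10 band.
Grid: Level 4-10 × Category 1 = 6-13 months.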